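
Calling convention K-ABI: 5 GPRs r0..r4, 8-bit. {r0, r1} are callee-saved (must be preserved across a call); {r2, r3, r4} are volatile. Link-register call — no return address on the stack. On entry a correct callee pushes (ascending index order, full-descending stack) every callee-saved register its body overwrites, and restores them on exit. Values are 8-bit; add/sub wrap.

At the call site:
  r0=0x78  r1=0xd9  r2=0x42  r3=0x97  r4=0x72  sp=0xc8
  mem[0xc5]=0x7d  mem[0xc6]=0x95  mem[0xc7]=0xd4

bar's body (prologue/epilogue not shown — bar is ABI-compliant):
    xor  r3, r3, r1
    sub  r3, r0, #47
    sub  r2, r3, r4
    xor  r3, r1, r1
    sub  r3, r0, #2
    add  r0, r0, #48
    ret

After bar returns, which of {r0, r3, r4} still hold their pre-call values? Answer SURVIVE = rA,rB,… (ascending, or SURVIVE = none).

prologue: push r0 -> mem[0xc7]=0x78, sp=0xc7
body[0] xor  r3, r3, r1 -> r3=0x4e
body[1] sub  r3, r0, #47 -> r3=0x49
body[2] sub  r2, r3, r4 -> r2=0xd7
body[3] xor  r3, r1, r1 -> r3=0x00
body[4] sub  r3, r0, #2 -> r3=0x76
body[5] add  r0, r0, #48 -> r0=0xa8
epilogue: pop r0=0x78, sp=0xc8
r0: callee-saved, written=True
r3: caller-saved, written=True
r4: caller-saved, written=False

SURVIVE = r0,r4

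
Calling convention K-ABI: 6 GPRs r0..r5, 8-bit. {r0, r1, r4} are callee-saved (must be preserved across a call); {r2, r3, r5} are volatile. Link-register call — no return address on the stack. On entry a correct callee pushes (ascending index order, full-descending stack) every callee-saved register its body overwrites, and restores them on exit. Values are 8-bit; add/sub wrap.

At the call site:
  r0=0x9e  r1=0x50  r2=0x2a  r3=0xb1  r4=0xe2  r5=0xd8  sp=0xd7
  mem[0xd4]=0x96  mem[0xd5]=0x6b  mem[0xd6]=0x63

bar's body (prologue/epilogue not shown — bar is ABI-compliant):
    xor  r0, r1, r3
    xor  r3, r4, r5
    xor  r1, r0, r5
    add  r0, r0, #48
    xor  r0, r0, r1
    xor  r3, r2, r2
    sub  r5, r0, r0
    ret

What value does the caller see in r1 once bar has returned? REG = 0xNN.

prologue: push r0 → mem[0xd6]=0x9e, sp=0xd6
prologue: push r1 → mem[0xd5]=0x50, sp=0xd5
body[0] xor  r0, r1, r3 → r0=0xe1
body[1] xor  r3, r4, r5 → r3=0x3a
body[2] xor  r1, r0, r5 → r1=0x39
body[3] add  r0, r0, #48 → r0=0x11
body[4] xor  r0, r0, r1 → r0=0x28
body[5] xor  r3, r2, r2 → r3=0x00
body[6] sub  r5, r0, r0 → r5=0x00
epilogue: pop r1=0x50, sp=0xd6
epilogue: pop r0=0x9e, sp=0xd7
r1 is callee-saved → restored

REG = 0x50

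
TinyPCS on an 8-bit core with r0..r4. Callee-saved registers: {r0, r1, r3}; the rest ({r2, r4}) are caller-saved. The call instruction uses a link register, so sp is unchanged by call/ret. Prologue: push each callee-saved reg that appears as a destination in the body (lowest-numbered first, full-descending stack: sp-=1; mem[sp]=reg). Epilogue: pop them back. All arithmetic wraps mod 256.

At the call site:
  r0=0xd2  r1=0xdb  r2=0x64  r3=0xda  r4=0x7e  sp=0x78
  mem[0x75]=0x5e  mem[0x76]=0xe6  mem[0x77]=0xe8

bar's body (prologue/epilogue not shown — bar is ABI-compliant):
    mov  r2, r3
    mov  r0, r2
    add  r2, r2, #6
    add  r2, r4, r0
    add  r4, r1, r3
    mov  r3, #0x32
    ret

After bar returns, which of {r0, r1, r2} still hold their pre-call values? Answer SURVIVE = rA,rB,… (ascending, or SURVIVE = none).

prologue: push r0 -> mem[0x77]=0xd2, sp=0x77
prologue: push r3 -> mem[0x76]=0xda, sp=0x76
body[0] mov  r2, r3 -> r2=0xda
body[1] mov  r0, r2 -> r0=0xda
body[2] add  r2, r2, #6 -> r2=0xe0
body[3] add  r2, r4, r0 -> r2=0x58
body[4] add  r4, r1, r3 -> r4=0xb5
body[5] mov  r3, #0x32 -> r3=0x32
epilogue: pop r3=0xda, sp=0x77
epilogue: pop r0=0xd2, sp=0x78
r0: callee-saved, written=True
r1: callee-saved, written=False
r2: caller-saved, written=True

SURVIVE = r0,r1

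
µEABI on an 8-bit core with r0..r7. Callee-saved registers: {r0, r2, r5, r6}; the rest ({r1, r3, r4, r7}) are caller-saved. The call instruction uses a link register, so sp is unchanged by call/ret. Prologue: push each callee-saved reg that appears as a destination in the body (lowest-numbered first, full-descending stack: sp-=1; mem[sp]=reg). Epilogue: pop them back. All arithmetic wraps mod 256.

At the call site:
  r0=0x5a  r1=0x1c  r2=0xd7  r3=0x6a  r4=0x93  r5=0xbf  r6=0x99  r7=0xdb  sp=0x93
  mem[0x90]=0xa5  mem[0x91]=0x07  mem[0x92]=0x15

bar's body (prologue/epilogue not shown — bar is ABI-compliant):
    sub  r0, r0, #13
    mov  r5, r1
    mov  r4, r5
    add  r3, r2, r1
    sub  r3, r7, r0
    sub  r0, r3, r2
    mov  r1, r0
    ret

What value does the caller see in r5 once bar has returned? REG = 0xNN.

prologue: push r0 -> mem[0x92]=0x5a, sp=0x92
prologue: push r5 -> mem[0x91]=0xbf, sp=0x91
body[0] sub  r0, r0, #13 -> r0=0x4d
body[1] mov  r5, r1 -> r5=0x1c
body[2] mov  r4, r5 -> r4=0x1c
body[3] add  r3, r2, r1 -> r3=0xf3
body[4] sub  r3, r7, r0 -> r3=0x8e
body[5] sub  r0, r3, r2 -> r0=0xb7
body[6] mov  r1, r0 -> r1=0xb7
epilogue: pop r5=0xbf, sp=0x92
epilogue: pop r0=0x5a, sp=0x93
r5 is callee-saved -> restored

REG = 0xbf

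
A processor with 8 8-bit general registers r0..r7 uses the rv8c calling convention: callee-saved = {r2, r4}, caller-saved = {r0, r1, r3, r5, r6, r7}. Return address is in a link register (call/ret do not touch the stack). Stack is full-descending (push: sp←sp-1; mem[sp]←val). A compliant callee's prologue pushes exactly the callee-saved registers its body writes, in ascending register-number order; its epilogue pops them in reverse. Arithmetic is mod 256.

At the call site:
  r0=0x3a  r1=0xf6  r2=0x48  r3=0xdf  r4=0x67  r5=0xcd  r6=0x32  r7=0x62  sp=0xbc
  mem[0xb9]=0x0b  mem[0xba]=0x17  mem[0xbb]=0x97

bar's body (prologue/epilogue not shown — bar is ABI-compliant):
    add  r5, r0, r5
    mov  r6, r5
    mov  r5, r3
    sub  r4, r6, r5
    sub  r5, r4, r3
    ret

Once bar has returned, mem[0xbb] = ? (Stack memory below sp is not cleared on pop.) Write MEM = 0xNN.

prologue: push r4 → mem[0xbb]=0x67, sp=0xbb
body[0] add  r5, r0, r5 → r5=0x07
body[1] mov  r6, r5 → r6=0x07
body[2] mov  r5, r3 → r5=0xdf
body[3] sub  r4, r6, r5 → r4=0x28
body[4] sub  r5, r4, r3 → r5=0x49
epilogue: pop r4=0x67, sp=0xbc
prologue pushed ['r4'] at ['0xbb']

MEM = 0x67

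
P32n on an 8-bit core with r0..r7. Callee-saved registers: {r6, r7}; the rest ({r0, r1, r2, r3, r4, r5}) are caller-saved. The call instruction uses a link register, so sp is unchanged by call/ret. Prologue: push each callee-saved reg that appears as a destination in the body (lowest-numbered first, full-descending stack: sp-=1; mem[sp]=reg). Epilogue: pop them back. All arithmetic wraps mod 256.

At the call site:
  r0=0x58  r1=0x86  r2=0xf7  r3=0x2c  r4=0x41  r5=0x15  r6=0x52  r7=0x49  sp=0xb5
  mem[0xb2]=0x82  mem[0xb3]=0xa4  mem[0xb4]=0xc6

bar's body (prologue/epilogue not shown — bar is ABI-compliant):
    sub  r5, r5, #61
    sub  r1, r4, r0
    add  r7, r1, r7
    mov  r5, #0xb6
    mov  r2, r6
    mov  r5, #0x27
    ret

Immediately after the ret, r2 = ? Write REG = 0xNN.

prologue: push r7 → mem[0xb4]=0x49, sp=0xb4
body[0] sub  r5, r5, #61 → r5=0xd8
body[1] sub  r1, r4, r0 → r1=0xe9
body[2] add  r7, r1, r7 → r7=0x32
body[3] mov  r5, #0xb6 → r5=0xb6
body[4] mov  r2, r6 → r2=0x52
body[5] mov  r5, #0x27 → r5=0x27
epilogue: pop r7=0x49, sp=0xb5
r2 is caller-saved → body value

REG = 0x52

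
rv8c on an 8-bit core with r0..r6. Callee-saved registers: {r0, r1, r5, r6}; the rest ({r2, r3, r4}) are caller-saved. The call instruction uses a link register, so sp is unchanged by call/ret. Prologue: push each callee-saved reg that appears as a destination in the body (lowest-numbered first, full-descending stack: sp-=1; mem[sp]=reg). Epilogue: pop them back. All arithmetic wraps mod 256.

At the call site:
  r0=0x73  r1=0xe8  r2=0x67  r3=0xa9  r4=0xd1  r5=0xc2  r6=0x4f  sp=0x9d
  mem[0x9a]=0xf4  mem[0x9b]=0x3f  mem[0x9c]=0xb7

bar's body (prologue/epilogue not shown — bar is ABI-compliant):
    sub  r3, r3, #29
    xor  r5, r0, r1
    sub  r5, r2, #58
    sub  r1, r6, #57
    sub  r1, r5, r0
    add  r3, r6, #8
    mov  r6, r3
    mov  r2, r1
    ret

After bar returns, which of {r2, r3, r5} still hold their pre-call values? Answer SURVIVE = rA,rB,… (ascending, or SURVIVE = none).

SURVIVE = r5

prologue: push r1 → mem[0x9c]=0xe8, sp=0x9c
prologue: push r5 → mem[0x9b]=0xc2, sp=0x9b
prologue: push r6 → mem[0x9a]=0x4f, sp=0x9a
body[0] sub  r3, r3, #29 → r3=0x8c
body[1] xor  r5, r0, r1 → r5=0x9b
body[2] sub  r5, r2, #58 → r5=0x2d
body[3] sub  r1, r6, #57 → r1=0x16
body[4] sub  r1, r5, r0 → r1=0xba
body[5] add  r3, r6, #8 → r3=0x57
body[6] mov  r6, r3 → r6=0x57
body[7] mov  r2, r1 → r2=0xba
epilogue: pop r6=0x4f, sp=0x9b
epilogue: pop r5=0xc2, sp=0x9c
epilogue: pop r1=0xe8, sp=0x9d
r2: caller-saved, written=True
r3: caller-saved, written=True
r5: callee-saved, written=True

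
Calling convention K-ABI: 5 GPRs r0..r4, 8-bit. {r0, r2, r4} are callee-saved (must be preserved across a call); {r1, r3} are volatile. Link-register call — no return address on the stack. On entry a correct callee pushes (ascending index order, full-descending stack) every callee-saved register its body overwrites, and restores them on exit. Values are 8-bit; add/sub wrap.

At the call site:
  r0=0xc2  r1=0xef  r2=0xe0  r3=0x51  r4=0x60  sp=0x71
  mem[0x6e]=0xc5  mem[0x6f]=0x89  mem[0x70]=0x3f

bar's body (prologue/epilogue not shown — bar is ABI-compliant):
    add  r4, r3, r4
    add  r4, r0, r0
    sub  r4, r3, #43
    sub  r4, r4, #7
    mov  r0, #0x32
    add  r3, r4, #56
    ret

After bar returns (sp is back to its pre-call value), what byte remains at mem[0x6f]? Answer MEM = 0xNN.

MEM = 0x60

prologue: push r0 -> mem[0x70]=0xc2, sp=0x70
prologue: push r4 -> mem[0x6f]=0x60, sp=0x6f
body[0] add  r4, r3, r4 -> r4=0xb1
body[1] add  r4, r0, r0 -> r4=0x84
body[2] sub  r4, r3, #43 -> r4=0x26
body[3] sub  r4, r4, #7 -> r4=0x1f
body[4] mov  r0, #0x32 -> r0=0x32
body[5] add  r3, r4, #56 -> r3=0x57
epilogue: pop r4=0x60, sp=0x70
epilogue: pop r0=0xc2, sp=0x71
prologue pushed ['r0', 'r4'] at ['0x70', '0x6f']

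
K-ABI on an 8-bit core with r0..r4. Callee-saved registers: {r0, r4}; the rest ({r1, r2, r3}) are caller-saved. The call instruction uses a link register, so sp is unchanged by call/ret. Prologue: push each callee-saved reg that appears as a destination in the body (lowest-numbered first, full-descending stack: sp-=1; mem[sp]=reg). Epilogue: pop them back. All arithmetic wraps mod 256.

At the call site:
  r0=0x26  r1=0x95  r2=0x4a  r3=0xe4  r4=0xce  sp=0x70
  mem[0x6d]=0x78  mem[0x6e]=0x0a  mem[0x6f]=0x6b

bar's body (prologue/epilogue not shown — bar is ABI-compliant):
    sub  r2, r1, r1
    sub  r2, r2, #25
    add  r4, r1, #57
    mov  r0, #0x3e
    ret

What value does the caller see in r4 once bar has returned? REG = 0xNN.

prologue: push r0 -> mem[0x6f]=0x26, sp=0x6f
prologue: push r4 -> mem[0x6e]=0xce, sp=0x6e
body[0] sub  r2, r1, r1 -> r2=0x00
body[1] sub  r2, r2, #25 -> r2=0xe7
body[2] add  r4, r1, #57 -> r4=0xce
body[3] mov  r0, #0x3e -> r0=0x3e
epilogue: pop r4=0xce, sp=0x6f
epilogue: pop r0=0x26, sp=0x70
r4 is callee-saved -> restored

REG = 0xce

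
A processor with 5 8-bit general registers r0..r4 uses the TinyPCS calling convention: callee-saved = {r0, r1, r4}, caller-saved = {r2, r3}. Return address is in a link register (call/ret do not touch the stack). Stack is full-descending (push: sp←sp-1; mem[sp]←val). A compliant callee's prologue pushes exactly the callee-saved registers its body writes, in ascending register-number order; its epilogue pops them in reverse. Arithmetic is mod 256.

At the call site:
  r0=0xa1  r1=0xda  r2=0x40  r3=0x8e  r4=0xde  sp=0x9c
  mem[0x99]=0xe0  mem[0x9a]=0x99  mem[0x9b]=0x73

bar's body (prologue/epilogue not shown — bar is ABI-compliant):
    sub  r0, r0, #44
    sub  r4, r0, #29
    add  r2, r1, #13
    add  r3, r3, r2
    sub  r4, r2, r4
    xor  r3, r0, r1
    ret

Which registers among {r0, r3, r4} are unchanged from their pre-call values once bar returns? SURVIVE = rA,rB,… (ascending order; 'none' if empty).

prologue: push r0 → mem[0x9b]=0xa1, sp=0x9b
prologue: push r4 → mem[0x9a]=0xde, sp=0x9a
body[0] sub  r0, r0, #44 → r0=0x75
body[1] sub  r4, r0, #29 → r4=0x58
body[2] add  r2, r1, #13 → r2=0xe7
body[3] add  r3, r3, r2 → r3=0x75
body[4] sub  r4, r2, r4 → r4=0x8f
body[5] xor  r3, r0, r1 → r3=0xaf
epilogue: pop r4=0xde, sp=0x9b
epilogue: pop r0=0xa1, sp=0x9c
r0: callee-saved, written=True
r3: caller-saved, written=True
r4: callee-saved, written=True

SURVIVE = r0,r4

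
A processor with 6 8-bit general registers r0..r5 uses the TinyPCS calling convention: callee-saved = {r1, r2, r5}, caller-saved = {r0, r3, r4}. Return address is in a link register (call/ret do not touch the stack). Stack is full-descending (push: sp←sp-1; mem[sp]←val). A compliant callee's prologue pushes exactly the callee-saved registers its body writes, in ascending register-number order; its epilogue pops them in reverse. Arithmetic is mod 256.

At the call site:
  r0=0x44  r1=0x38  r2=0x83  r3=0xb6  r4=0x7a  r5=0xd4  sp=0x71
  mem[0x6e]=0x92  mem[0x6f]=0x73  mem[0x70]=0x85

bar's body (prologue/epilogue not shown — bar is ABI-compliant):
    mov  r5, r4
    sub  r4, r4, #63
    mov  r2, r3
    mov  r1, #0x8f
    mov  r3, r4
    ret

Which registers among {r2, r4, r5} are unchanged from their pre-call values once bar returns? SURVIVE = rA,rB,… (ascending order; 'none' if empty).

prologue: push r1 -> mem[0x70]=0x38, sp=0x70
prologue: push r2 -> mem[0x6f]=0x83, sp=0x6f
prologue: push r5 -> mem[0x6e]=0xd4, sp=0x6e
body[0] mov  r5, r4 -> r5=0x7a
body[1] sub  r4, r4, #63 -> r4=0x3b
body[2] mov  r2, r3 -> r2=0xb6
body[3] mov  r1, #0x8f -> r1=0x8f
body[4] mov  r3, r4 -> r3=0x3b
epilogue: pop r5=0xd4, sp=0x6f
epilogue: pop r2=0x83, sp=0x70
epilogue: pop r1=0x38, sp=0x71
r2: callee-saved, written=True
r4: caller-saved, written=True
r5: callee-saved, written=True

SURVIVE = r2,r5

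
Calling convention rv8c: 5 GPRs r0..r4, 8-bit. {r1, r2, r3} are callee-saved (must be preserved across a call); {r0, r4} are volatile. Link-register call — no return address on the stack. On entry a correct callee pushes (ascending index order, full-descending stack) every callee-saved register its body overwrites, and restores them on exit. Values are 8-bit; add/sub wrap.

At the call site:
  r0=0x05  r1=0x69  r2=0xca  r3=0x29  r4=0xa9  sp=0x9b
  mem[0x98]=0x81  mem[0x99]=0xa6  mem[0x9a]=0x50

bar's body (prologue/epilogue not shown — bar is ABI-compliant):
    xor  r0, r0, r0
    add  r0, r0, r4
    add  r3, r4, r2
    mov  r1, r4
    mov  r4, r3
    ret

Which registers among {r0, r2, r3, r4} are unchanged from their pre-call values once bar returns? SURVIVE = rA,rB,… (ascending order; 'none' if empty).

prologue: push r1 -> mem[0x9a]=0x69, sp=0x9a
prologue: push r3 -> mem[0x99]=0x29, sp=0x99
body[0] xor  r0, r0, r0 -> r0=0x00
body[1] add  r0, r0, r4 -> r0=0xa9
body[2] add  r3, r4, r2 -> r3=0x73
body[3] mov  r1, r4 -> r1=0xa9
body[4] mov  r4, r3 -> r4=0x73
epilogue: pop r3=0x29, sp=0x9a
epilogue: pop r1=0x69, sp=0x9b
r0: caller-saved, written=True
r2: callee-saved, written=False
r3: callee-saved, written=True
r4: caller-saved, written=True

SURVIVE = r2,r3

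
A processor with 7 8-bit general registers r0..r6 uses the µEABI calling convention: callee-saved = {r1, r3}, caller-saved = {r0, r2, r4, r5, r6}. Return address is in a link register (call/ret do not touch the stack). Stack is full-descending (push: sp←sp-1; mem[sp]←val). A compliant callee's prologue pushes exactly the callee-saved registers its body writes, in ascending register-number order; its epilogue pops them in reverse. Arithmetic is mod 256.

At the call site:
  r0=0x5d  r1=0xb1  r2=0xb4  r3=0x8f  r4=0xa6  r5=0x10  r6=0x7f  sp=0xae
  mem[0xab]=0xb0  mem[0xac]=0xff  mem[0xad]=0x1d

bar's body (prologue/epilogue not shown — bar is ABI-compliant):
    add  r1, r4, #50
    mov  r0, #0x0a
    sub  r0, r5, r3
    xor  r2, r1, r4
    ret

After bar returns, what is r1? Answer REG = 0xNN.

REG = 0xb1

prologue: push r1 -> mem[0xad]=0xb1, sp=0xad
body[0] add  r1, r4, #50 -> r1=0xd8
body[1] mov  r0, #0x0a -> r0=0x0a
body[2] sub  r0, r5, r3 -> r0=0x81
body[3] xor  r2, r1, r4 -> r2=0x7e
epilogue: pop r1=0xb1, sp=0xae
r1 is callee-saved -> restored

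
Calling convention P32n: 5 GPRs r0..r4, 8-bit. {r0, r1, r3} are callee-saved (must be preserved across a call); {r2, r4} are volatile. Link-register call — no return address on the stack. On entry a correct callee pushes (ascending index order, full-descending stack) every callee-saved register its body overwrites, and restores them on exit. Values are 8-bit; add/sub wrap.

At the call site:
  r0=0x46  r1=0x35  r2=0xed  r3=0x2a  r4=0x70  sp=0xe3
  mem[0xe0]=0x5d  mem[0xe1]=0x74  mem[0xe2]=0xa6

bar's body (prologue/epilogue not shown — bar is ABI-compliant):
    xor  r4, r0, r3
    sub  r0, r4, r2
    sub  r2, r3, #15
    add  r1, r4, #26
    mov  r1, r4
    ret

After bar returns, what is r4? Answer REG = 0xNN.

REG = 0x6c

prologue: push r0 -> mem[0xe2]=0x46, sp=0xe2
prologue: push r1 -> mem[0xe1]=0x35, sp=0xe1
body[0] xor  r4, r0, r3 -> r4=0x6c
body[1] sub  r0, r4, r2 -> r0=0x7f
body[2] sub  r2, r3, #15 -> r2=0x1b
body[3] add  r1, r4, #26 -> r1=0x86
body[4] mov  r1, r4 -> r1=0x6c
epilogue: pop r1=0x35, sp=0xe2
epilogue: pop r0=0x46, sp=0xe3
r4 is caller-saved -> body value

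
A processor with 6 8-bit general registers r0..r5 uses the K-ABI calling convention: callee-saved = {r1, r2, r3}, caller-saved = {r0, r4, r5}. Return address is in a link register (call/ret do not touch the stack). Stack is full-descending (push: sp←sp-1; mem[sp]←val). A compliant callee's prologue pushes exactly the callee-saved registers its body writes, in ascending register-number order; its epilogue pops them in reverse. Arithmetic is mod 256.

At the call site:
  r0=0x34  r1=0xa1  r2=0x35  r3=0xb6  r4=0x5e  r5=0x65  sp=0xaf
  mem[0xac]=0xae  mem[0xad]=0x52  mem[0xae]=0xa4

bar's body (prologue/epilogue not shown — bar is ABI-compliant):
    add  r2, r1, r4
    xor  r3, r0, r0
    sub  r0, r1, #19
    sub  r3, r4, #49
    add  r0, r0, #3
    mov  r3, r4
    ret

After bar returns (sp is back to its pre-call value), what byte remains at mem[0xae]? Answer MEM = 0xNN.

prologue: push r2 → mem[0xae]=0x35, sp=0xae
prologue: push r3 → mem[0xad]=0xb6, sp=0xad
body[0] add  r2, r1, r4 → r2=0xff
body[1] xor  r3, r0, r0 → r3=0x00
body[2] sub  r0, r1, #19 → r0=0x8e
body[3] sub  r3, r4, #49 → r3=0x2d
body[4] add  r0, r0, #3 → r0=0x91
body[5] mov  r3, r4 → r3=0x5e
epilogue: pop r3=0xb6, sp=0xae
epilogue: pop r2=0x35, sp=0xaf
prologue pushed ['r2', 'r3'] at ['0xae', '0xad']

MEM = 0x35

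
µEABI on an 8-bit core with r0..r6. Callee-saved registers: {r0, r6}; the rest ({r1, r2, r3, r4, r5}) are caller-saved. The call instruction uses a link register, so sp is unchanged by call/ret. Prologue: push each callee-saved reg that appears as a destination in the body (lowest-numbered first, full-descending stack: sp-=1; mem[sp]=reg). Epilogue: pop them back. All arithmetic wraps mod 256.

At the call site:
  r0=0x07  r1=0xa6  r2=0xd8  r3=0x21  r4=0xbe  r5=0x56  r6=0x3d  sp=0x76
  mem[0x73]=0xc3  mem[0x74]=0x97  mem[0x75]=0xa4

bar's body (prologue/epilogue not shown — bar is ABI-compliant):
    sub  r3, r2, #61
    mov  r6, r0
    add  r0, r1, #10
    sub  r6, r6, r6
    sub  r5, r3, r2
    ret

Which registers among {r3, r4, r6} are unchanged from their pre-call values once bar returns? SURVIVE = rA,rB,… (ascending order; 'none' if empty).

prologue: push r0 → mem[0x75]=0x07, sp=0x75
prologue: push r6 → mem[0x74]=0x3d, sp=0x74
body[0] sub  r3, r2, #61 → r3=0x9b
body[1] mov  r6, r0 → r6=0x07
body[2] add  r0, r1, #10 → r0=0xb0
body[3] sub  r6, r6, r6 → r6=0x00
body[4] sub  r5, r3, r2 → r5=0xc3
epilogue: pop r6=0x3d, sp=0x75
epilogue: pop r0=0x07, sp=0x76
r3: caller-saved, written=True
r4: caller-saved, written=False
r6: callee-saved, written=True

SURVIVE = r4,r6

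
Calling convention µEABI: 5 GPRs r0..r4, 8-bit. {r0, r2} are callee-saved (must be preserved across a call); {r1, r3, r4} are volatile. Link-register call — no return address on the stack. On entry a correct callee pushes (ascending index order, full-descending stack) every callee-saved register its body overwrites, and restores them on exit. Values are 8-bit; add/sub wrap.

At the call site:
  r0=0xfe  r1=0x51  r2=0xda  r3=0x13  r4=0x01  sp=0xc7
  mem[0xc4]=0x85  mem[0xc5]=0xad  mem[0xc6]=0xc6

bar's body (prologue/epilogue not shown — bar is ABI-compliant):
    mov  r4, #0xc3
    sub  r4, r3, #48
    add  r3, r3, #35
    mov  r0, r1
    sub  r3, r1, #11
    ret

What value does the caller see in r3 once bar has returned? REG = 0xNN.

REG = 0x46

prologue: push r0 -> mem[0xc6]=0xfe, sp=0xc6
body[0] mov  r4, #0xc3 -> r4=0xc3
body[1] sub  r4, r3, #48 -> r4=0xe3
body[2] add  r3, r3, #35 -> r3=0x36
body[3] mov  r0, r1 -> r0=0x51
body[4] sub  r3, r1, #11 -> r3=0x46
epilogue: pop r0=0xfe, sp=0xc7
r3 is caller-saved -> body value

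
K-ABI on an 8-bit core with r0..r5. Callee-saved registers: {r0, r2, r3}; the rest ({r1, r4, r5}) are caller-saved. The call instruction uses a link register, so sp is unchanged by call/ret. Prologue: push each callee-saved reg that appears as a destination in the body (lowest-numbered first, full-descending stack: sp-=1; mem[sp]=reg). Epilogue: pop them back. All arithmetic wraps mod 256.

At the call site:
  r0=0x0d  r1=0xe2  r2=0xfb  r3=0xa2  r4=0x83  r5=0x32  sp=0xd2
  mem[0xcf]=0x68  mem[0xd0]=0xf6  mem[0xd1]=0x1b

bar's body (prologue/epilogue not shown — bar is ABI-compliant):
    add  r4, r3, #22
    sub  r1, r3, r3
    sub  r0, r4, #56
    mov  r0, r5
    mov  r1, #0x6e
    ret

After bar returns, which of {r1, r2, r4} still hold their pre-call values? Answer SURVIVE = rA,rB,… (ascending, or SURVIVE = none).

SURVIVE = r2

prologue: push r0 → mem[0xd1]=0x0d, sp=0xd1
body[0] add  r4, r3, #22 → r4=0xb8
body[1] sub  r1, r3, r3 → r1=0x00
body[2] sub  r0, r4, #56 → r0=0x80
body[3] mov  r0, r5 → r0=0x32
body[4] mov  r1, #0x6e → r1=0x6e
epilogue: pop r0=0x0d, sp=0xd2
r1: caller-saved, written=True
r2: callee-saved, written=False
r4: caller-saved, written=True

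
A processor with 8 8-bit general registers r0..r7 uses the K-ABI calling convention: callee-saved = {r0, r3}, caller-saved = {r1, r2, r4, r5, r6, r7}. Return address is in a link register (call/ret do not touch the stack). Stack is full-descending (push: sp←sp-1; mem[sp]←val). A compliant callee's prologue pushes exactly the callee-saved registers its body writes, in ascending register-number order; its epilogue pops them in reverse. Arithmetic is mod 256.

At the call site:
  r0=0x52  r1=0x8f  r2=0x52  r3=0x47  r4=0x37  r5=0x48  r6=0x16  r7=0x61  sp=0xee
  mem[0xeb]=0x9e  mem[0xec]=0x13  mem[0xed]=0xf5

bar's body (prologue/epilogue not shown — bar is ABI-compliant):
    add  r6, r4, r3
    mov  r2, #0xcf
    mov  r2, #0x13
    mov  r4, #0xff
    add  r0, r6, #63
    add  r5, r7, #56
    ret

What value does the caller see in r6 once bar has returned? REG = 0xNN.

REG = 0x7e

prologue: push r0 -> mem[0xed]=0x52, sp=0xed
body[0] add  r6, r4, r3 -> r6=0x7e
body[1] mov  r2, #0xcf -> r2=0xcf
body[2] mov  r2, #0x13 -> r2=0x13
body[3] mov  r4, #0xff -> r4=0xff
body[4] add  r0, r6, #63 -> r0=0xbd
body[5] add  r5, r7, #56 -> r5=0x99
epilogue: pop r0=0x52, sp=0xee
r6 is caller-saved -> body value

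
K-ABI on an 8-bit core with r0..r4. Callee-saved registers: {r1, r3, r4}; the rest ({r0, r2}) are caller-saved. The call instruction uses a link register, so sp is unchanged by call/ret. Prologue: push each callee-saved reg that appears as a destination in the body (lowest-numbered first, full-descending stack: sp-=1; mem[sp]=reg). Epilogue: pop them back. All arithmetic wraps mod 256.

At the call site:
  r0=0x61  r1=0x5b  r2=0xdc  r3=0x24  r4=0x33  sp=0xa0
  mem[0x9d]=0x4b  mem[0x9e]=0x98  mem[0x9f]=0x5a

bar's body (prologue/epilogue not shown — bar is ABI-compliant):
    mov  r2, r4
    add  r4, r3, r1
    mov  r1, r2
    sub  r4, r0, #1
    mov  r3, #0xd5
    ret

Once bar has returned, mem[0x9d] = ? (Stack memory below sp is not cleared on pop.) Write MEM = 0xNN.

prologue: push r1 → mem[0x9f]=0x5b, sp=0x9f
prologue: push r3 → mem[0x9e]=0x24, sp=0x9e
prologue: push r4 → mem[0x9d]=0x33, sp=0x9d
body[0] mov  r2, r4 → r2=0x33
body[1] add  r4, r3, r1 → r4=0x7f
body[2] mov  r1, r2 → r1=0x33
body[3] sub  r4, r0, #1 → r4=0x60
body[4] mov  r3, #0xd5 → r3=0xd5
epilogue: pop r4=0x33, sp=0x9e
epilogue: pop r3=0x24, sp=0x9f
epilogue: pop r1=0x5b, sp=0xa0
prologue pushed ['r1', 'r3', 'r4'] at ['0x9f', '0x9e', '0x9d']

MEM = 0x33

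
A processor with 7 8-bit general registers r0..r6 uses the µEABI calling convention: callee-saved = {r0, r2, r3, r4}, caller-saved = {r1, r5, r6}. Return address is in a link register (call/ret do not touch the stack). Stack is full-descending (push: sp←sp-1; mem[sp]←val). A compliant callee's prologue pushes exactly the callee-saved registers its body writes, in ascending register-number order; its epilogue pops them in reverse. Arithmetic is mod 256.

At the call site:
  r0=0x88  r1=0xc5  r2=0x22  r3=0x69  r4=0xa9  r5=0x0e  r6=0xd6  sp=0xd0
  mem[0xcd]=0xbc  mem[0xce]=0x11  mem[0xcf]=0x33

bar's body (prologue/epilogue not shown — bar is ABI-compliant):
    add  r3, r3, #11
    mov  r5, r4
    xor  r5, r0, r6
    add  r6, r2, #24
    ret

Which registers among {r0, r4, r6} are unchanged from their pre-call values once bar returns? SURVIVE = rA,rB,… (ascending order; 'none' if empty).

prologue: push r3 → mem[0xcf]=0x69, sp=0xcf
body[0] add  r3, r3, #11 → r3=0x74
body[1] mov  r5, r4 → r5=0xa9
body[2] xor  r5, r0, r6 → r5=0x5e
body[3] add  r6, r2, #24 → r6=0x3a
epilogue: pop r3=0x69, sp=0xd0
r0: callee-saved, written=False
r4: callee-saved, written=False
r6: caller-saved, written=True

SURVIVE = r0,r4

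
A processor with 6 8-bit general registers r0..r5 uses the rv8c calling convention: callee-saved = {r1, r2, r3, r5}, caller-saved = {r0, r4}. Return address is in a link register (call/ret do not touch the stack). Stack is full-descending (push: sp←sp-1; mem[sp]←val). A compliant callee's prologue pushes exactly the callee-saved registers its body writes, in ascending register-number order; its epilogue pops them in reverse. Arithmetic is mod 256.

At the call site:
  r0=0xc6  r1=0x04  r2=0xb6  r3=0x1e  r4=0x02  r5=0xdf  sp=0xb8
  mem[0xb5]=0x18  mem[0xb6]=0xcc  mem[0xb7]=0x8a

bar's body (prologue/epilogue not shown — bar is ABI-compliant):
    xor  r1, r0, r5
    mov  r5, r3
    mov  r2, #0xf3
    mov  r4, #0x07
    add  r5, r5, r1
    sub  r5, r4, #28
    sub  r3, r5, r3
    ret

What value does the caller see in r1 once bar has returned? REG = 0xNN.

prologue: push r1 -> mem[0xb7]=0x04, sp=0xb7
prologue: push r2 -> mem[0xb6]=0xb6, sp=0xb6
prologue: push r3 -> mem[0xb5]=0x1e, sp=0xb5
prologue: push r5 -> mem[0xb4]=0xdf, sp=0xb4
body[0] xor  r1, r0, r5 -> r1=0x19
body[1] mov  r5, r3 -> r5=0x1e
body[2] mov  r2, #0xf3 -> r2=0xf3
body[3] mov  r4, #0x07 -> r4=0x07
body[4] add  r5, r5, r1 -> r5=0x37
body[5] sub  r5, r4, #28 -> r5=0xeb
body[6] sub  r3, r5, r3 -> r3=0xcd
epilogue: pop r5=0xdf, sp=0xb5
epilogue: pop r3=0x1e, sp=0xb6
epilogue: pop r2=0xb6, sp=0xb7
epilogue: pop r1=0x04, sp=0xb8
r1 is callee-saved -> restored

REG = 0x04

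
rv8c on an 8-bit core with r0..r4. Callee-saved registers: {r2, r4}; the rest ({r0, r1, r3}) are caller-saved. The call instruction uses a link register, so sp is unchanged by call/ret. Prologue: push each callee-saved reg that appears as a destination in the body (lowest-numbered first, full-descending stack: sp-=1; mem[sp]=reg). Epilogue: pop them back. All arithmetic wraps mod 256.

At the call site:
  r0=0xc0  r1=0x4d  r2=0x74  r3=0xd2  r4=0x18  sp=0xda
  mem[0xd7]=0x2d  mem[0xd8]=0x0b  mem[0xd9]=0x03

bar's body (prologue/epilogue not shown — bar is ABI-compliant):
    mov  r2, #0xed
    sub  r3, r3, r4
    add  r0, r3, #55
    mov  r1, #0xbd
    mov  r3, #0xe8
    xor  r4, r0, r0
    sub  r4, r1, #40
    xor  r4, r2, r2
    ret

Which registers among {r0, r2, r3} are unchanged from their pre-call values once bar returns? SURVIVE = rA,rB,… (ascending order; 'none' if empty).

prologue: push r2 → mem[0xd9]=0x74, sp=0xd9
prologue: push r4 → mem[0xd8]=0x18, sp=0xd8
body[0] mov  r2, #0xed → r2=0xed
body[1] sub  r3, r3, r4 → r3=0xba
body[2] add  r0, r3, #55 → r0=0xf1
body[3] mov  r1, #0xbd → r1=0xbd
body[4] mov  r3, #0xe8 → r3=0xe8
body[5] xor  r4, r0, r0 → r4=0x00
body[6] sub  r4, r1, #40 → r4=0x95
body[7] xor  r4, r2, r2 → r4=0x00
epilogue: pop r4=0x18, sp=0xd9
epilogue: pop r2=0x74, sp=0xda
r0: caller-saved, written=True
r2: callee-saved, written=True
r3: caller-saved, written=True

SURVIVE = r2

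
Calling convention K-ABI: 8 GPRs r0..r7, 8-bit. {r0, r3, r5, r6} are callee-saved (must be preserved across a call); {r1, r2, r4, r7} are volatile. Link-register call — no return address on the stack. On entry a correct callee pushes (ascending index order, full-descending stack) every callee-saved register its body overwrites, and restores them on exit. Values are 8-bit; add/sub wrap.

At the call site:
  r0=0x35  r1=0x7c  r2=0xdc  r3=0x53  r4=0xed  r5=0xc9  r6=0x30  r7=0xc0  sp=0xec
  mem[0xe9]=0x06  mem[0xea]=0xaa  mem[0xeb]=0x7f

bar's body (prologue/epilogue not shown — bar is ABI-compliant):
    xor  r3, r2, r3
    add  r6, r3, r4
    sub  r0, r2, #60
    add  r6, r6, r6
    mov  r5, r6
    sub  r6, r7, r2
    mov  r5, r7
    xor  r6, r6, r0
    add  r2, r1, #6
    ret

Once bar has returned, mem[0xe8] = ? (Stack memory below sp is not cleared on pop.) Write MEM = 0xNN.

prologue: push r0 -> mem[0xeb]=0x35, sp=0xeb
prologue: push r3 -> mem[0xea]=0x53, sp=0xea
prologue: push r5 -> mem[0xe9]=0xc9, sp=0xe9
prologue: push r6 -> mem[0xe8]=0x30, sp=0xe8
body[0] xor  r3, r2, r3 -> r3=0x8f
body[1] add  r6, r3, r4 -> r6=0x7c
body[2] sub  r0, r2, #60 -> r0=0xa0
body[3] add  r6, r6, r6 -> r6=0xf8
body[4] mov  r5, r6 -> r5=0xf8
body[5] sub  r6, r7, r2 -> r6=0xe4
body[6] mov  r5, r7 -> r5=0xc0
body[7] xor  r6, r6, r0 -> r6=0x44
body[8] add  r2, r1, #6 -> r2=0x82
epilogue: pop r6=0x30, sp=0xe9
epilogue: pop r5=0xc9, sp=0xea
epilogue: pop r3=0x53, sp=0xeb
epilogue: pop r0=0x35, sp=0xec
prologue pushed ['r0', 'r3', 'r5', 'r6'] at ['0xeb', '0xea', '0xe9', '0xe8']

MEM = 0x30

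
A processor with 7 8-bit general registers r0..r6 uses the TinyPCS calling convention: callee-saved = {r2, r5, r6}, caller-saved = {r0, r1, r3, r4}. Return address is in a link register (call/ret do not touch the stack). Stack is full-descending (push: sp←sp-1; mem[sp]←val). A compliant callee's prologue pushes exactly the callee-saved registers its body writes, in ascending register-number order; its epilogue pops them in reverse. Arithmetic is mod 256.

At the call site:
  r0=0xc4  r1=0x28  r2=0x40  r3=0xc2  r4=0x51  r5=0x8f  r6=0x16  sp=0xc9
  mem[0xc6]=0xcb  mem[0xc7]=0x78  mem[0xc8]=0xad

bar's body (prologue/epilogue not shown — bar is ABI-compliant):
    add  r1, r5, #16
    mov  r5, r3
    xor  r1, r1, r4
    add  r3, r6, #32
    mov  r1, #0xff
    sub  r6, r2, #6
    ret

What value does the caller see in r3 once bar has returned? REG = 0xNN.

prologue: push r5 → mem[0xc8]=0x8f, sp=0xc8
prologue: push r6 → mem[0xc7]=0x16, sp=0xc7
body[0] add  r1, r5, #16 → r1=0x9f
body[1] mov  r5, r3 → r5=0xc2
body[2] xor  r1, r1, r4 → r1=0xce
body[3] add  r3, r6, #32 → r3=0x36
body[4] mov  r1, #0xff → r1=0xff
body[5] sub  r6, r2, #6 → r6=0x3a
epilogue: pop r6=0x16, sp=0xc8
epilogue: pop r5=0x8f, sp=0xc9
r3 is caller-saved → body value

REG = 0x36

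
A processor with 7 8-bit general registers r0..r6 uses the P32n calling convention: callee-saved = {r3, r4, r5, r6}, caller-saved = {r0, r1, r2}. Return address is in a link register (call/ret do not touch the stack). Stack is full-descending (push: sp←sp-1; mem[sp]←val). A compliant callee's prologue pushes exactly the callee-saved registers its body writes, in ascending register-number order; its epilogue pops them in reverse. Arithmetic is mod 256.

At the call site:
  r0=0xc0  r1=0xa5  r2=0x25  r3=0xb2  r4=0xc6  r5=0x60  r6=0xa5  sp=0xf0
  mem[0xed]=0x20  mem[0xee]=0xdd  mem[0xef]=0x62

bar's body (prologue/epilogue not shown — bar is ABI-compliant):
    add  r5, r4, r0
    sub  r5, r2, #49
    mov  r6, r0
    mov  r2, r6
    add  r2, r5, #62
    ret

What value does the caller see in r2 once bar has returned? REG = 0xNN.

prologue: push r5 → mem[0xef]=0x60, sp=0xef
prologue: push r6 → mem[0xee]=0xa5, sp=0xee
body[0] add  r5, r4, r0 → r5=0x86
body[1] sub  r5, r2, #49 → r5=0xf4
body[2] mov  r6, r0 → r6=0xc0
body[3] mov  r2, r6 → r2=0xc0
body[4] add  r2, r5, #62 → r2=0x32
epilogue: pop r6=0xa5, sp=0xef
epilogue: pop r5=0x60, sp=0xf0
r2 is caller-saved → body value

REG = 0x32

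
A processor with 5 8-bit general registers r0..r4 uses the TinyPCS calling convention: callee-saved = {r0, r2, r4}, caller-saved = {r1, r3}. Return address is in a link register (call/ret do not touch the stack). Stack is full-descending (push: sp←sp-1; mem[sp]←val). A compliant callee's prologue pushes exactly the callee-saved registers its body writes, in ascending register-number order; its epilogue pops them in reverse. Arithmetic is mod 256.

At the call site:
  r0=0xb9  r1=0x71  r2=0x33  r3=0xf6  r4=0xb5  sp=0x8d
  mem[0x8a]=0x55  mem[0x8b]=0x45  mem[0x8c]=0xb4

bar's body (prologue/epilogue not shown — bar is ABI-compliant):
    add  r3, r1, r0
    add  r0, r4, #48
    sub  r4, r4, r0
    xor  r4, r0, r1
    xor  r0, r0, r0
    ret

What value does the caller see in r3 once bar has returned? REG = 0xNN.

prologue: push r0 -> mem[0x8c]=0xb9, sp=0x8c
prologue: push r4 -> mem[0x8b]=0xb5, sp=0x8b
body[0] add  r3, r1, r0 -> r3=0x2a
body[1] add  r0, r4, #48 -> r0=0xe5
body[2] sub  r4, r4, r0 -> r4=0xd0
body[3] xor  r4, r0, r1 -> r4=0x94
body[4] xor  r0, r0, r0 -> r0=0x00
epilogue: pop r4=0xb5, sp=0x8c
epilogue: pop r0=0xb9, sp=0x8d
r3 is caller-saved -> body value

REG = 0x2a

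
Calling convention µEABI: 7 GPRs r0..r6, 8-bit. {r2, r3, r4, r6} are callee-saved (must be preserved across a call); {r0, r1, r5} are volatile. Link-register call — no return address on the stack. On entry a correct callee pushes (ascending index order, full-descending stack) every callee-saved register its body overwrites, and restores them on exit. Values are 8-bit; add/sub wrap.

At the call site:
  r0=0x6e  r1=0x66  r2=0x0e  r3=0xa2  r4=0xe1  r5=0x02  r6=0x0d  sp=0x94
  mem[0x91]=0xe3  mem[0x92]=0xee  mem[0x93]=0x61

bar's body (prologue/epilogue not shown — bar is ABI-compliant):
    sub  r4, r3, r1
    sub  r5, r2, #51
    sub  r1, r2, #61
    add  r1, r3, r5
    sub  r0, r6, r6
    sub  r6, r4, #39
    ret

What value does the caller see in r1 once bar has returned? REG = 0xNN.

REG = 0x7d

prologue: push r4 → mem[0x93]=0xe1, sp=0x93
prologue: push r6 → mem[0x92]=0x0d, sp=0x92
body[0] sub  r4, r3, r1 → r4=0x3c
body[1] sub  r5, r2, #51 → r5=0xdb
body[2] sub  r1, r2, #61 → r1=0xd1
body[3] add  r1, r3, r5 → r1=0x7d
body[4] sub  r0, r6, r6 → r0=0x00
body[5] sub  r6, r4, #39 → r6=0x15
epilogue: pop r6=0x0d, sp=0x93
epilogue: pop r4=0xe1, sp=0x94
r1 is caller-saved → body value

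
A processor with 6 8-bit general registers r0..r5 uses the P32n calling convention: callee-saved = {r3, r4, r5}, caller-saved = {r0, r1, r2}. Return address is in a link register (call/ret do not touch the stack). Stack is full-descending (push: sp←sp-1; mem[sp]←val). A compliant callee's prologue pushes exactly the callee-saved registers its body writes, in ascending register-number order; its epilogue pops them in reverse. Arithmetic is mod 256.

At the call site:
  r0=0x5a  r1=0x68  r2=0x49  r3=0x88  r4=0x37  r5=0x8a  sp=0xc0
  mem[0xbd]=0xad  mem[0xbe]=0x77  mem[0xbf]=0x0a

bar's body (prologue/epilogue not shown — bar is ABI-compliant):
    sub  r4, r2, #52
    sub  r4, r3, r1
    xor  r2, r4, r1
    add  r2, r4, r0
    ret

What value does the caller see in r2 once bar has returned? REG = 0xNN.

prologue: push r4 → mem[0xbf]=0x37, sp=0xbf
body[0] sub  r4, r2, #52 → r4=0x15
body[1] sub  r4, r3, r1 → r4=0x20
body[2] xor  r2, r4, r1 → r2=0x48
body[3] add  r2, r4, r0 → r2=0x7a
epilogue: pop r4=0x37, sp=0xc0
r2 is caller-saved → body value

REG = 0x7a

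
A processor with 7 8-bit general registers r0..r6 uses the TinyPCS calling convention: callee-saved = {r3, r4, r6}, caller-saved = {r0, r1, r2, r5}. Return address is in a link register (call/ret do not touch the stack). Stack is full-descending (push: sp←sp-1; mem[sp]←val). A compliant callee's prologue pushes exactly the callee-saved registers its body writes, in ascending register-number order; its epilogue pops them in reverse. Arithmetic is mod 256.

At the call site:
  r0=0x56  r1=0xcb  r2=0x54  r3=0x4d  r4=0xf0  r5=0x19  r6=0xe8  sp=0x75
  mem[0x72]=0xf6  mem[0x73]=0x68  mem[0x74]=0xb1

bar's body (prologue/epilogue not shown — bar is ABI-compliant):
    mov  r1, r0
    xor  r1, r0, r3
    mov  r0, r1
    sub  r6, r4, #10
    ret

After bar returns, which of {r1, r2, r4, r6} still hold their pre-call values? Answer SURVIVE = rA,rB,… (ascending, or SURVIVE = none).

prologue: push r6 → mem[0x74]=0xe8, sp=0x74
body[0] mov  r1, r0 → r1=0x56
body[1] xor  r1, r0, r3 → r1=0x1b
body[2] mov  r0, r1 → r0=0x1b
body[3] sub  r6, r4, #10 → r6=0xe6
epilogue: pop r6=0xe8, sp=0x75
r1: caller-saved, written=True
r2: caller-saved, written=False
r4: callee-saved, written=False
r6: callee-saved, written=True

SURVIVE = r2,r4,r6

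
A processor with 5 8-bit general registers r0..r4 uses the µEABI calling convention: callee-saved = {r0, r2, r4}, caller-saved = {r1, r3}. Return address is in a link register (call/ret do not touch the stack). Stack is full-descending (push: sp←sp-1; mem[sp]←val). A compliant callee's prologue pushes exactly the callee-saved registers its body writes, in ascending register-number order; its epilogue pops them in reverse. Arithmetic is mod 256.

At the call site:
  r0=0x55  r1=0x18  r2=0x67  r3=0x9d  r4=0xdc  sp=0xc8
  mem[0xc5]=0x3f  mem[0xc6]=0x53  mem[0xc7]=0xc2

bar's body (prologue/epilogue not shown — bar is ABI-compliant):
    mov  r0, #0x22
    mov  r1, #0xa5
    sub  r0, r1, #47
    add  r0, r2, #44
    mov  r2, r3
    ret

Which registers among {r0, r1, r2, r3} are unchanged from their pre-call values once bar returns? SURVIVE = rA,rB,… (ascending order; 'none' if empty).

SURVIVE = r0,r2,r3

prologue: push r0 -> mem[0xc7]=0x55, sp=0xc7
prologue: push r2 -> mem[0xc6]=0x67, sp=0xc6
body[0] mov  r0, #0x22 -> r0=0x22
body[1] mov  r1, #0xa5 -> r1=0xa5
body[2] sub  r0, r1, #47 -> r0=0x76
body[3] add  r0, r2, #44 -> r0=0x93
body[4] mov  r2, r3 -> r2=0x9d
epilogue: pop r2=0x67, sp=0xc7
epilogue: pop r0=0x55, sp=0xc8
r0: callee-saved, written=True
r1: caller-saved, written=True
r2: callee-saved, written=True
r3: caller-saved, written=False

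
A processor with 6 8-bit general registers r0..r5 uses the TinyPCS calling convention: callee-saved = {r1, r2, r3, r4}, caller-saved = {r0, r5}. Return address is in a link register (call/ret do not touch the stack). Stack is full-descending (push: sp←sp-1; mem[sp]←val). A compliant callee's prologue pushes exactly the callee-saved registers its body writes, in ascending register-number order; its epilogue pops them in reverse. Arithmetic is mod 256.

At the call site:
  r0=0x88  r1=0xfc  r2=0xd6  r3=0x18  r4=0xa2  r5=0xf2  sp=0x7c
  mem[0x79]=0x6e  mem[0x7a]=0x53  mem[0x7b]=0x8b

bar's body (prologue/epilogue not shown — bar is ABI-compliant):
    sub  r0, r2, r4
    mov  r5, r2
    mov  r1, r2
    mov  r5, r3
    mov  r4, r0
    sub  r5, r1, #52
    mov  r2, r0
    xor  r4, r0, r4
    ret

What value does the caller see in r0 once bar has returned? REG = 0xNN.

prologue: push r1 -> mem[0x7b]=0xfc, sp=0x7b
prologue: push r2 -> mem[0x7a]=0xd6, sp=0x7a
prologue: push r4 -> mem[0x79]=0xa2, sp=0x79
body[0] sub  r0, r2, r4 -> r0=0x34
body[1] mov  r5, r2 -> r5=0xd6
body[2] mov  r1, r2 -> r1=0xd6
body[3] mov  r5, r3 -> r5=0x18
body[4] mov  r4, r0 -> r4=0x34
body[5] sub  r5, r1, #52 -> r5=0xa2
body[6] mov  r2, r0 -> r2=0x34
body[7] xor  r4, r0, r4 -> r4=0x00
epilogue: pop r4=0xa2, sp=0x7a
epilogue: pop r2=0xd6, sp=0x7b
epilogue: pop r1=0xfc, sp=0x7c
r0 is caller-saved -> body value

REG = 0x34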